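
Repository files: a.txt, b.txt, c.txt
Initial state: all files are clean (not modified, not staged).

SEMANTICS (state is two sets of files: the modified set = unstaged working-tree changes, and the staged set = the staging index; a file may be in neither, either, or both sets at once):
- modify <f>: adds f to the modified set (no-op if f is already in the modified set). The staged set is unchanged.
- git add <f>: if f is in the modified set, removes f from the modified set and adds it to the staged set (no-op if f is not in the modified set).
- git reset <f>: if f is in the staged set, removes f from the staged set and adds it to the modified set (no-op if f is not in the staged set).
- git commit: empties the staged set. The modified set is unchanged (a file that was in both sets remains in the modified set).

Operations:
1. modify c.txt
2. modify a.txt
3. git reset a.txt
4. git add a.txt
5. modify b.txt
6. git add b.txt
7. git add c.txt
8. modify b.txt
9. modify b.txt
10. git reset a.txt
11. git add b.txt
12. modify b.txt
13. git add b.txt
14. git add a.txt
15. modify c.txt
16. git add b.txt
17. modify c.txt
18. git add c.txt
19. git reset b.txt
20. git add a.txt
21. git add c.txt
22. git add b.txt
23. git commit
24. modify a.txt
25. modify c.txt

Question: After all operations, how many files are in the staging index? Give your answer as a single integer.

Answer: 0

Derivation:
After op 1 (modify c.txt): modified={c.txt} staged={none}
After op 2 (modify a.txt): modified={a.txt, c.txt} staged={none}
After op 3 (git reset a.txt): modified={a.txt, c.txt} staged={none}
After op 4 (git add a.txt): modified={c.txt} staged={a.txt}
After op 5 (modify b.txt): modified={b.txt, c.txt} staged={a.txt}
After op 6 (git add b.txt): modified={c.txt} staged={a.txt, b.txt}
After op 7 (git add c.txt): modified={none} staged={a.txt, b.txt, c.txt}
After op 8 (modify b.txt): modified={b.txt} staged={a.txt, b.txt, c.txt}
After op 9 (modify b.txt): modified={b.txt} staged={a.txt, b.txt, c.txt}
After op 10 (git reset a.txt): modified={a.txt, b.txt} staged={b.txt, c.txt}
After op 11 (git add b.txt): modified={a.txt} staged={b.txt, c.txt}
After op 12 (modify b.txt): modified={a.txt, b.txt} staged={b.txt, c.txt}
After op 13 (git add b.txt): modified={a.txt} staged={b.txt, c.txt}
After op 14 (git add a.txt): modified={none} staged={a.txt, b.txt, c.txt}
After op 15 (modify c.txt): modified={c.txt} staged={a.txt, b.txt, c.txt}
After op 16 (git add b.txt): modified={c.txt} staged={a.txt, b.txt, c.txt}
After op 17 (modify c.txt): modified={c.txt} staged={a.txt, b.txt, c.txt}
After op 18 (git add c.txt): modified={none} staged={a.txt, b.txt, c.txt}
After op 19 (git reset b.txt): modified={b.txt} staged={a.txt, c.txt}
After op 20 (git add a.txt): modified={b.txt} staged={a.txt, c.txt}
After op 21 (git add c.txt): modified={b.txt} staged={a.txt, c.txt}
After op 22 (git add b.txt): modified={none} staged={a.txt, b.txt, c.txt}
After op 23 (git commit): modified={none} staged={none}
After op 24 (modify a.txt): modified={a.txt} staged={none}
After op 25 (modify c.txt): modified={a.txt, c.txt} staged={none}
Final staged set: {none} -> count=0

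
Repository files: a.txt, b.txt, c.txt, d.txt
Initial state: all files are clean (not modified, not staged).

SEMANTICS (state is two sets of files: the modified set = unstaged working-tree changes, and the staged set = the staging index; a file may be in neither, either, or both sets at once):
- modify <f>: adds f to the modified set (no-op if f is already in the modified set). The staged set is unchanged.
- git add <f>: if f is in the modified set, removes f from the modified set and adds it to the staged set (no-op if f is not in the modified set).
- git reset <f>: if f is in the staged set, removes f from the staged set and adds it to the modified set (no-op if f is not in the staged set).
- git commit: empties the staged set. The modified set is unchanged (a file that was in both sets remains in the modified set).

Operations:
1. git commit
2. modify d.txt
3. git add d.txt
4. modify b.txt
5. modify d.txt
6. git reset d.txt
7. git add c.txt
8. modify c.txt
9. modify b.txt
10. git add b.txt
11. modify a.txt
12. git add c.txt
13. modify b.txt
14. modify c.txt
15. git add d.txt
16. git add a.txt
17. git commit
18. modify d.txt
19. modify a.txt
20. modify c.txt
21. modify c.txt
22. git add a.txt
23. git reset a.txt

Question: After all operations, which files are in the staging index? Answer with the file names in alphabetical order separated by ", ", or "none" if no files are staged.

After op 1 (git commit): modified={none} staged={none}
After op 2 (modify d.txt): modified={d.txt} staged={none}
After op 3 (git add d.txt): modified={none} staged={d.txt}
After op 4 (modify b.txt): modified={b.txt} staged={d.txt}
After op 5 (modify d.txt): modified={b.txt, d.txt} staged={d.txt}
After op 6 (git reset d.txt): modified={b.txt, d.txt} staged={none}
After op 7 (git add c.txt): modified={b.txt, d.txt} staged={none}
After op 8 (modify c.txt): modified={b.txt, c.txt, d.txt} staged={none}
After op 9 (modify b.txt): modified={b.txt, c.txt, d.txt} staged={none}
After op 10 (git add b.txt): modified={c.txt, d.txt} staged={b.txt}
After op 11 (modify a.txt): modified={a.txt, c.txt, d.txt} staged={b.txt}
After op 12 (git add c.txt): modified={a.txt, d.txt} staged={b.txt, c.txt}
After op 13 (modify b.txt): modified={a.txt, b.txt, d.txt} staged={b.txt, c.txt}
After op 14 (modify c.txt): modified={a.txt, b.txt, c.txt, d.txt} staged={b.txt, c.txt}
After op 15 (git add d.txt): modified={a.txt, b.txt, c.txt} staged={b.txt, c.txt, d.txt}
After op 16 (git add a.txt): modified={b.txt, c.txt} staged={a.txt, b.txt, c.txt, d.txt}
After op 17 (git commit): modified={b.txt, c.txt} staged={none}
After op 18 (modify d.txt): modified={b.txt, c.txt, d.txt} staged={none}
After op 19 (modify a.txt): modified={a.txt, b.txt, c.txt, d.txt} staged={none}
After op 20 (modify c.txt): modified={a.txt, b.txt, c.txt, d.txt} staged={none}
After op 21 (modify c.txt): modified={a.txt, b.txt, c.txt, d.txt} staged={none}
After op 22 (git add a.txt): modified={b.txt, c.txt, d.txt} staged={a.txt}
After op 23 (git reset a.txt): modified={a.txt, b.txt, c.txt, d.txt} staged={none}

Answer: none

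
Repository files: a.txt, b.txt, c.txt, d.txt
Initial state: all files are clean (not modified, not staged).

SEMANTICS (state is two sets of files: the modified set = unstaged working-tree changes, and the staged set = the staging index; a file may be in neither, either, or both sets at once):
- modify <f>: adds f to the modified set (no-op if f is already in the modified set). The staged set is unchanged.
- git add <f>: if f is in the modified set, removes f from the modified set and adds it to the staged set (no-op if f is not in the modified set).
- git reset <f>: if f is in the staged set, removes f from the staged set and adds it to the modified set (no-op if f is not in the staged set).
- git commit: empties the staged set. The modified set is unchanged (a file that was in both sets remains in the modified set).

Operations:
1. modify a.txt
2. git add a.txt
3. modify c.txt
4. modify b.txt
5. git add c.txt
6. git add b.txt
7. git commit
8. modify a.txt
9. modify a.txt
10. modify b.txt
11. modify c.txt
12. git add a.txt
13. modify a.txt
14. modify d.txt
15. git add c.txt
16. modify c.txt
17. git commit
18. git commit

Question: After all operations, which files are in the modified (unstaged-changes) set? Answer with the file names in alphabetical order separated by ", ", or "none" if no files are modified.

After op 1 (modify a.txt): modified={a.txt} staged={none}
After op 2 (git add a.txt): modified={none} staged={a.txt}
After op 3 (modify c.txt): modified={c.txt} staged={a.txt}
After op 4 (modify b.txt): modified={b.txt, c.txt} staged={a.txt}
After op 5 (git add c.txt): modified={b.txt} staged={a.txt, c.txt}
After op 6 (git add b.txt): modified={none} staged={a.txt, b.txt, c.txt}
After op 7 (git commit): modified={none} staged={none}
After op 8 (modify a.txt): modified={a.txt} staged={none}
After op 9 (modify a.txt): modified={a.txt} staged={none}
After op 10 (modify b.txt): modified={a.txt, b.txt} staged={none}
After op 11 (modify c.txt): modified={a.txt, b.txt, c.txt} staged={none}
After op 12 (git add a.txt): modified={b.txt, c.txt} staged={a.txt}
After op 13 (modify a.txt): modified={a.txt, b.txt, c.txt} staged={a.txt}
After op 14 (modify d.txt): modified={a.txt, b.txt, c.txt, d.txt} staged={a.txt}
After op 15 (git add c.txt): modified={a.txt, b.txt, d.txt} staged={a.txt, c.txt}
After op 16 (modify c.txt): modified={a.txt, b.txt, c.txt, d.txt} staged={a.txt, c.txt}
After op 17 (git commit): modified={a.txt, b.txt, c.txt, d.txt} staged={none}
After op 18 (git commit): modified={a.txt, b.txt, c.txt, d.txt} staged={none}

Answer: a.txt, b.txt, c.txt, d.txt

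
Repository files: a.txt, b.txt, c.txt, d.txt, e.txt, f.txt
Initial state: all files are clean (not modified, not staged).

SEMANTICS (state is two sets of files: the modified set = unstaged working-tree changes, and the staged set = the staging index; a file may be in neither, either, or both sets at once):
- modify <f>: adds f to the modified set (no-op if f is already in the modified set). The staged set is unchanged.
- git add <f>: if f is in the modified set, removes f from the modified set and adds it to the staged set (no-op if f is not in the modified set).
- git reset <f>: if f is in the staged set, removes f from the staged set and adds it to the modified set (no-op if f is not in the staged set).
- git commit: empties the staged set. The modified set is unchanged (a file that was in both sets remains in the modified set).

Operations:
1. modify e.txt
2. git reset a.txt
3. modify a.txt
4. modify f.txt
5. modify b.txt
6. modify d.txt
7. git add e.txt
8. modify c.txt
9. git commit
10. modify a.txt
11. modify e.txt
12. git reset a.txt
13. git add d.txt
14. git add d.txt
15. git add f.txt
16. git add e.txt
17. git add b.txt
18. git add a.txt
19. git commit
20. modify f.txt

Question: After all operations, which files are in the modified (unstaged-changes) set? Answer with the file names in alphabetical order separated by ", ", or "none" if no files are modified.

After op 1 (modify e.txt): modified={e.txt} staged={none}
After op 2 (git reset a.txt): modified={e.txt} staged={none}
After op 3 (modify a.txt): modified={a.txt, e.txt} staged={none}
After op 4 (modify f.txt): modified={a.txt, e.txt, f.txt} staged={none}
After op 5 (modify b.txt): modified={a.txt, b.txt, e.txt, f.txt} staged={none}
After op 6 (modify d.txt): modified={a.txt, b.txt, d.txt, e.txt, f.txt} staged={none}
After op 7 (git add e.txt): modified={a.txt, b.txt, d.txt, f.txt} staged={e.txt}
After op 8 (modify c.txt): modified={a.txt, b.txt, c.txt, d.txt, f.txt} staged={e.txt}
After op 9 (git commit): modified={a.txt, b.txt, c.txt, d.txt, f.txt} staged={none}
After op 10 (modify a.txt): modified={a.txt, b.txt, c.txt, d.txt, f.txt} staged={none}
After op 11 (modify e.txt): modified={a.txt, b.txt, c.txt, d.txt, e.txt, f.txt} staged={none}
After op 12 (git reset a.txt): modified={a.txt, b.txt, c.txt, d.txt, e.txt, f.txt} staged={none}
After op 13 (git add d.txt): modified={a.txt, b.txt, c.txt, e.txt, f.txt} staged={d.txt}
After op 14 (git add d.txt): modified={a.txt, b.txt, c.txt, e.txt, f.txt} staged={d.txt}
After op 15 (git add f.txt): modified={a.txt, b.txt, c.txt, e.txt} staged={d.txt, f.txt}
After op 16 (git add e.txt): modified={a.txt, b.txt, c.txt} staged={d.txt, e.txt, f.txt}
After op 17 (git add b.txt): modified={a.txt, c.txt} staged={b.txt, d.txt, e.txt, f.txt}
After op 18 (git add a.txt): modified={c.txt} staged={a.txt, b.txt, d.txt, e.txt, f.txt}
After op 19 (git commit): modified={c.txt} staged={none}
After op 20 (modify f.txt): modified={c.txt, f.txt} staged={none}

Answer: c.txt, f.txt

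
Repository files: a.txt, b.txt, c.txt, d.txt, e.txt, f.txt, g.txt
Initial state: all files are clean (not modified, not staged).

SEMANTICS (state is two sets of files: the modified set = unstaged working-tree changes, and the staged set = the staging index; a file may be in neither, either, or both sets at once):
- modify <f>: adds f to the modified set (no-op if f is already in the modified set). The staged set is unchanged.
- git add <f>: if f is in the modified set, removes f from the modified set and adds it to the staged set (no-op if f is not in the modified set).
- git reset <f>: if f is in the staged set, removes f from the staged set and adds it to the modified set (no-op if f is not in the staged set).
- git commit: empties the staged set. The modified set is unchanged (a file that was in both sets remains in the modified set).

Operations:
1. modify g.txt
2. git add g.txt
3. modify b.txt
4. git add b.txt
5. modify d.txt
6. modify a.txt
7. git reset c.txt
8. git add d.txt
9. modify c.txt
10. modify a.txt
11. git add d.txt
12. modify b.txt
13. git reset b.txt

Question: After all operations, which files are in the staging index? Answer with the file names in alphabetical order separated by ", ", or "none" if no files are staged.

After op 1 (modify g.txt): modified={g.txt} staged={none}
After op 2 (git add g.txt): modified={none} staged={g.txt}
After op 3 (modify b.txt): modified={b.txt} staged={g.txt}
After op 4 (git add b.txt): modified={none} staged={b.txt, g.txt}
After op 5 (modify d.txt): modified={d.txt} staged={b.txt, g.txt}
After op 6 (modify a.txt): modified={a.txt, d.txt} staged={b.txt, g.txt}
After op 7 (git reset c.txt): modified={a.txt, d.txt} staged={b.txt, g.txt}
After op 8 (git add d.txt): modified={a.txt} staged={b.txt, d.txt, g.txt}
After op 9 (modify c.txt): modified={a.txt, c.txt} staged={b.txt, d.txt, g.txt}
After op 10 (modify a.txt): modified={a.txt, c.txt} staged={b.txt, d.txt, g.txt}
After op 11 (git add d.txt): modified={a.txt, c.txt} staged={b.txt, d.txt, g.txt}
After op 12 (modify b.txt): modified={a.txt, b.txt, c.txt} staged={b.txt, d.txt, g.txt}
After op 13 (git reset b.txt): modified={a.txt, b.txt, c.txt} staged={d.txt, g.txt}

Answer: d.txt, g.txt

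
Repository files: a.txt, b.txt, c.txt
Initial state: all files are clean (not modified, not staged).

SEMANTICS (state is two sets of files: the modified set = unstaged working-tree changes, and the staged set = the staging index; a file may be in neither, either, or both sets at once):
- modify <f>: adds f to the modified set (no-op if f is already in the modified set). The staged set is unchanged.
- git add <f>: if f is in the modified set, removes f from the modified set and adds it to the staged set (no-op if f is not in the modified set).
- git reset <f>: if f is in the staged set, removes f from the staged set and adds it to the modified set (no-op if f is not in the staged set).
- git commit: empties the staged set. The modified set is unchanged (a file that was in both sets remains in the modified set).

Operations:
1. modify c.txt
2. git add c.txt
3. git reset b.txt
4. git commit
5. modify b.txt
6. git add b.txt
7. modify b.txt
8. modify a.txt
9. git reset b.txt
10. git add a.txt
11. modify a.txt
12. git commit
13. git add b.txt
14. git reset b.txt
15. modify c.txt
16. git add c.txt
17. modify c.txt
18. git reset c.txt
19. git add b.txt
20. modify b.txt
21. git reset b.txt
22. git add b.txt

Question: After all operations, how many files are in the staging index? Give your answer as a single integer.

Answer: 1

Derivation:
After op 1 (modify c.txt): modified={c.txt} staged={none}
After op 2 (git add c.txt): modified={none} staged={c.txt}
After op 3 (git reset b.txt): modified={none} staged={c.txt}
After op 4 (git commit): modified={none} staged={none}
After op 5 (modify b.txt): modified={b.txt} staged={none}
After op 6 (git add b.txt): modified={none} staged={b.txt}
After op 7 (modify b.txt): modified={b.txt} staged={b.txt}
After op 8 (modify a.txt): modified={a.txt, b.txt} staged={b.txt}
After op 9 (git reset b.txt): modified={a.txt, b.txt} staged={none}
After op 10 (git add a.txt): modified={b.txt} staged={a.txt}
After op 11 (modify a.txt): modified={a.txt, b.txt} staged={a.txt}
After op 12 (git commit): modified={a.txt, b.txt} staged={none}
After op 13 (git add b.txt): modified={a.txt} staged={b.txt}
After op 14 (git reset b.txt): modified={a.txt, b.txt} staged={none}
After op 15 (modify c.txt): modified={a.txt, b.txt, c.txt} staged={none}
After op 16 (git add c.txt): modified={a.txt, b.txt} staged={c.txt}
After op 17 (modify c.txt): modified={a.txt, b.txt, c.txt} staged={c.txt}
After op 18 (git reset c.txt): modified={a.txt, b.txt, c.txt} staged={none}
After op 19 (git add b.txt): modified={a.txt, c.txt} staged={b.txt}
After op 20 (modify b.txt): modified={a.txt, b.txt, c.txt} staged={b.txt}
After op 21 (git reset b.txt): modified={a.txt, b.txt, c.txt} staged={none}
After op 22 (git add b.txt): modified={a.txt, c.txt} staged={b.txt}
Final staged set: {b.txt} -> count=1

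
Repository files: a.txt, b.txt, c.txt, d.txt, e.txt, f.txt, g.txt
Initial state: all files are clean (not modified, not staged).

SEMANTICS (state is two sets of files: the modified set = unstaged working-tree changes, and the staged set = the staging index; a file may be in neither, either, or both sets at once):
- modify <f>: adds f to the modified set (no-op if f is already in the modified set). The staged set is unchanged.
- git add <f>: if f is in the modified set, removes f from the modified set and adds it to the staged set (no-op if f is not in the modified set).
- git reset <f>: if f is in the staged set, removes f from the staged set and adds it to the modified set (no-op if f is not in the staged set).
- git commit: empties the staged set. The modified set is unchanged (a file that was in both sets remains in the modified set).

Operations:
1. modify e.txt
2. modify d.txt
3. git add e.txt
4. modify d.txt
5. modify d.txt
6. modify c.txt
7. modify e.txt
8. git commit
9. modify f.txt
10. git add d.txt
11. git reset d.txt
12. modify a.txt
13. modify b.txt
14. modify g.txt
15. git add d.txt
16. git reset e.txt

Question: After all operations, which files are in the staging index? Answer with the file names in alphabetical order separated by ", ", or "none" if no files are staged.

Answer: d.txt

Derivation:
After op 1 (modify e.txt): modified={e.txt} staged={none}
After op 2 (modify d.txt): modified={d.txt, e.txt} staged={none}
After op 3 (git add e.txt): modified={d.txt} staged={e.txt}
After op 4 (modify d.txt): modified={d.txt} staged={e.txt}
After op 5 (modify d.txt): modified={d.txt} staged={e.txt}
After op 6 (modify c.txt): modified={c.txt, d.txt} staged={e.txt}
After op 7 (modify e.txt): modified={c.txt, d.txt, e.txt} staged={e.txt}
After op 8 (git commit): modified={c.txt, d.txt, e.txt} staged={none}
After op 9 (modify f.txt): modified={c.txt, d.txt, e.txt, f.txt} staged={none}
After op 10 (git add d.txt): modified={c.txt, e.txt, f.txt} staged={d.txt}
After op 11 (git reset d.txt): modified={c.txt, d.txt, e.txt, f.txt} staged={none}
After op 12 (modify a.txt): modified={a.txt, c.txt, d.txt, e.txt, f.txt} staged={none}
After op 13 (modify b.txt): modified={a.txt, b.txt, c.txt, d.txt, e.txt, f.txt} staged={none}
After op 14 (modify g.txt): modified={a.txt, b.txt, c.txt, d.txt, e.txt, f.txt, g.txt} staged={none}
After op 15 (git add d.txt): modified={a.txt, b.txt, c.txt, e.txt, f.txt, g.txt} staged={d.txt}
After op 16 (git reset e.txt): modified={a.txt, b.txt, c.txt, e.txt, f.txt, g.txt} staged={d.txt}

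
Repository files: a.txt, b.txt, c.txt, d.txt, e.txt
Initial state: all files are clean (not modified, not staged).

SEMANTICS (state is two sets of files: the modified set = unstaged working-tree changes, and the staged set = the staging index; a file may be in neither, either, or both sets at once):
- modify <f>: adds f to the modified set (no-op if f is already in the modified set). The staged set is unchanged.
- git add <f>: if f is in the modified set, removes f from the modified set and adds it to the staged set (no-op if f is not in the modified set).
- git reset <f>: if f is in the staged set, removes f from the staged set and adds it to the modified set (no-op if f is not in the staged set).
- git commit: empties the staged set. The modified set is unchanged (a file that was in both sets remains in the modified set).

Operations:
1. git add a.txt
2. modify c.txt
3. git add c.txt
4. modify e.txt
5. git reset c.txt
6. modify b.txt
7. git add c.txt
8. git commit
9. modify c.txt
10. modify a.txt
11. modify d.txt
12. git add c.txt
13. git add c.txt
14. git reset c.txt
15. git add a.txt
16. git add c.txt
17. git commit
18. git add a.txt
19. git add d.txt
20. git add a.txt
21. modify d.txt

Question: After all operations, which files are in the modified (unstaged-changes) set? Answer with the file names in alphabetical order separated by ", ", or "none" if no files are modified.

Answer: b.txt, d.txt, e.txt

Derivation:
After op 1 (git add a.txt): modified={none} staged={none}
After op 2 (modify c.txt): modified={c.txt} staged={none}
After op 3 (git add c.txt): modified={none} staged={c.txt}
After op 4 (modify e.txt): modified={e.txt} staged={c.txt}
After op 5 (git reset c.txt): modified={c.txt, e.txt} staged={none}
After op 6 (modify b.txt): modified={b.txt, c.txt, e.txt} staged={none}
After op 7 (git add c.txt): modified={b.txt, e.txt} staged={c.txt}
After op 8 (git commit): modified={b.txt, e.txt} staged={none}
After op 9 (modify c.txt): modified={b.txt, c.txt, e.txt} staged={none}
After op 10 (modify a.txt): modified={a.txt, b.txt, c.txt, e.txt} staged={none}
After op 11 (modify d.txt): modified={a.txt, b.txt, c.txt, d.txt, e.txt} staged={none}
After op 12 (git add c.txt): modified={a.txt, b.txt, d.txt, e.txt} staged={c.txt}
After op 13 (git add c.txt): modified={a.txt, b.txt, d.txt, e.txt} staged={c.txt}
After op 14 (git reset c.txt): modified={a.txt, b.txt, c.txt, d.txt, e.txt} staged={none}
After op 15 (git add a.txt): modified={b.txt, c.txt, d.txt, e.txt} staged={a.txt}
After op 16 (git add c.txt): modified={b.txt, d.txt, e.txt} staged={a.txt, c.txt}
After op 17 (git commit): modified={b.txt, d.txt, e.txt} staged={none}
After op 18 (git add a.txt): modified={b.txt, d.txt, e.txt} staged={none}
After op 19 (git add d.txt): modified={b.txt, e.txt} staged={d.txt}
After op 20 (git add a.txt): modified={b.txt, e.txt} staged={d.txt}
After op 21 (modify d.txt): modified={b.txt, d.txt, e.txt} staged={d.txt}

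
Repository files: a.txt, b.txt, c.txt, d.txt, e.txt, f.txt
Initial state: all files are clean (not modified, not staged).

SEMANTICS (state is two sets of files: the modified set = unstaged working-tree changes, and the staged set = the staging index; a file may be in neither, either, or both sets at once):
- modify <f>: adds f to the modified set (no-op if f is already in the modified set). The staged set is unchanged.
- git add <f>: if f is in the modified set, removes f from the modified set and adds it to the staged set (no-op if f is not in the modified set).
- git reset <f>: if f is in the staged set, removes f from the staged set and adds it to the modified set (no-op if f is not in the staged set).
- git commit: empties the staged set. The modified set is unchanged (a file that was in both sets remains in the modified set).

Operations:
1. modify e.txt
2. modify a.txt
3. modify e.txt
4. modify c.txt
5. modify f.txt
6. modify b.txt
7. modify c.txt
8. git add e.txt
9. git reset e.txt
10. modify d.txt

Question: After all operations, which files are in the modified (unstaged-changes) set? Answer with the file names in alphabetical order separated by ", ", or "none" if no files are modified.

Answer: a.txt, b.txt, c.txt, d.txt, e.txt, f.txt

Derivation:
After op 1 (modify e.txt): modified={e.txt} staged={none}
After op 2 (modify a.txt): modified={a.txt, e.txt} staged={none}
After op 3 (modify e.txt): modified={a.txt, e.txt} staged={none}
After op 4 (modify c.txt): modified={a.txt, c.txt, e.txt} staged={none}
After op 5 (modify f.txt): modified={a.txt, c.txt, e.txt, f.txt} staged={none}
After op 6 (modify b.txt): modified={a.txt, b.txt, c.txt, e.txt, f.txt} staged={none}
After op 7 (modify c.txt): modified={a.txt, b.txt, c.txt, e.txt, f.txt} staged={none}
After op 8 (git add e.txt): modified={a.txt, b.txt, c.txt, f.txt} staged={e.txt}
After op 9 (git reset e.txt): modified={a.txt, b.txt, c.txt, e.txt, f.txt} staged={none}
After op 10 (modify d.txt): modified={a.txt, b.txt, c.txt, d.txt, e.txt, f.txt} staged={none}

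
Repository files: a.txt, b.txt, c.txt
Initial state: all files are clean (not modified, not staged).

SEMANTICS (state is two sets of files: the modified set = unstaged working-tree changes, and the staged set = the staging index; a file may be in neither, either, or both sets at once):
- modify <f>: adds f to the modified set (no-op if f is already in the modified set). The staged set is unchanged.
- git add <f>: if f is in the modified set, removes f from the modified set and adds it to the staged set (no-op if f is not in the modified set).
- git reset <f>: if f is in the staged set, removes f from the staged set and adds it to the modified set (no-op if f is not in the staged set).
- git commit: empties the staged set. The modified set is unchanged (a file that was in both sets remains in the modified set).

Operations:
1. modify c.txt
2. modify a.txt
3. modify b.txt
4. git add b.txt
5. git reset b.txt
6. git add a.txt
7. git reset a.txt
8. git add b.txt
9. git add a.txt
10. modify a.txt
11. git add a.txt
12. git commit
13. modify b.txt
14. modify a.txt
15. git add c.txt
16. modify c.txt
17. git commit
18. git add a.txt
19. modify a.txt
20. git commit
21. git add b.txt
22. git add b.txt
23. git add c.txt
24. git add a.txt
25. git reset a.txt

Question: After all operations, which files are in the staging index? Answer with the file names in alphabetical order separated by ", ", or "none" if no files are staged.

Answer: b.txt, c.txt

Derivation:
After op 1 (modify c.txt): modified={c.txt} staged={none}
After op 2 (modify a.txt): modified={a.txt, c.txt} staged={none}
After op 3 (modify b.txt): modified={a.txt, b.txt, c.txt} staged={none}
After op 4 (git add b.txt): modified={a.txt, c.txt} staged={b.txt}
After op 5 (git reset b.txt): modified={a.txt, b.txt, c.txt} staged={none}
After op 6 (git add a.txt): modified={b.txt, c.txt} staged={a.txt}
After op 7 (git reset a.txt): modified={a.txt, b.txt, c.txt} staged={none}
After op 8 (git add b.txt): modified={a.txt, c.txt} staged={b.txt}
After op 9 (git add a.txt): modified={c.txt} staged={a.txt, b.txt}
After op 10 (modify a.txt): modified={a.txt, c.txt} staged={a.txt, b.txt}
After op 11 (git add a.txt): modified={c.txt} staged={a.txt, b.txt}
After op 12 (git commit): modified={c.txt} staged={none}
After op 13 (modify b.txt): modified={b.txt, c.txt} staged={none}
After op 14 (modify a.txt): modified={a.txt, b.txt, c.txt} staged={none}
After op 15 (git add c.txt): modified={a.txt, b.txt} staged={c.txt}
After op 16 (modify c.txt): modified={a.txt, b.txt, c.txt} staged={c.txt}
After op 17 (git commit): modified={a.txt, b.txt, c.txt} staged={none}
After op 18 (git add a.txt): modified={b.txt, c.txt} staged={a.txt}
After op 19 (modify a.txt): modified={a.txt, b.txt, c.txt} staged={a.txt}
After op 20 (git commit): modified={a.txt, b.txt, c.txt} staged={none}
After op 21 (git add b.txt): modified={a.txt, c.txt} staged={b.txt}
After op 22 (git add b.txt): modified={a.txt, c.txt} staged={b.txt}
After op 23 (git add c.txt): modified={a.txt} staged={b.txt, c.txt}
After op 24 (git add a.txt): modified={none} staged={a.txt, b.txt, c.txt}
After op 25 (git reset a.txt): modified={a.txt} staged={b.txt, c.txt}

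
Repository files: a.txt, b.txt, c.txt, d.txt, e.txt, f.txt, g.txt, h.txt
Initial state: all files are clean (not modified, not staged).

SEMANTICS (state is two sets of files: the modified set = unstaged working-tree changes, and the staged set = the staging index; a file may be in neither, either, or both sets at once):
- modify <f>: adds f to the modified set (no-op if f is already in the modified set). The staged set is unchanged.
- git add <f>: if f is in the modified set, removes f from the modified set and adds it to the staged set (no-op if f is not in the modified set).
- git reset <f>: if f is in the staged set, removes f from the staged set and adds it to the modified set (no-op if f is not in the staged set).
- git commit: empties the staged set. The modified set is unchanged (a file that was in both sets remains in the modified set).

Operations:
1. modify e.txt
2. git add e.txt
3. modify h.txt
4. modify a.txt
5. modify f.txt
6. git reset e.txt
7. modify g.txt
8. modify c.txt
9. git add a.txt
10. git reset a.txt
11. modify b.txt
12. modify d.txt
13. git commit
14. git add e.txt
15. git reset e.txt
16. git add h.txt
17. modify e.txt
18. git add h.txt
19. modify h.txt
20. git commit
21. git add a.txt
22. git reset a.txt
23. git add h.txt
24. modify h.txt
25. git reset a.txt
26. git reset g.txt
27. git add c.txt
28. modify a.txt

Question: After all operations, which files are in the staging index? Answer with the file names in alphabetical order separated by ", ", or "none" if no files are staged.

Answer: c.txt, h.txt

Derivation:
After op 1 (modify e.txt): modified={e.txt} staged={none}
After op 2 (git add e.txt): modified={none} staged={e.txt}
After op 3 (modify h.txt): modified={h.txt} staged={e.txt}
After op 4 (modify a.txt): modified={a.txt, h.txt} staged={e.txt}
After op 5 (modify f.txt): modified={a.txt, f.txt, h.txt} staged={e.txt}
After op 6 (git reset e.txt): modified={a.txt, e.txt, f.txt, h.txt} staged={none}
After op 7 (modify g.txt): modified={a.txt, e.txt, f.txt, g.txt, h.txt} staged={none}
After op 8 (modify c.txt): modified={a.txt, c.txt, e.txt, f.txt, g.txt, h.txt} staged={none}
After op 9 (git add a.txt): modified={c.txt, e.txt, f.txt, g.txt, h.txt} staged={a.txt}
After op 10 (git reset a.txt): modified={a.txt, c.txt, e.txt, f.txt, g.txt, h.txt} staged={none}
After op 11 (modify b.txt): modified={a.txt, b.txt, c.txt, e.txt, f.txt, g.txt, h.txt} staged={none}
After op 12 (modify d.txt): modified={a.txt, b.txt, c.txt, d.txt, e.txt, f.txt, g.txt, h.txt} staged={none}
After op 13 (git commit): modified={a.txt, b.txt, c.txt, d.txt, e.txt, f.txt, g.txt, h.txt} staged={none}
After op 14 (git add e.txt): modified={a.txt, b.txt, c.txt, d.txt, f.txt, g.txt, h.txt} staged={e.txt}
After op 15 (git reset e.txt): modified={a.txt, b.txt, c.txt, d.txt, e.txt, f.txt, g.txt, h.txt} staged={none}
After op 16 (git add h.txt): modified={a.txt, b.txt, c.txt, d.txt, e.txt, f.txt, g.txt} staged={h.txt}
After op 17 (modify e.txt): modified={a.txt, b.txt, c.txt, d.txt, e.txt, f.txt, g.txt} staged={h.txt}
After op 18 (git add h.txt): modified={a.txt, b.txt, c.txt, d.txt, e.txt, f.txt, g.txt} staged={h.txt}
After op 19 (modify h.txt): modified={a.txt, b.txt, c.txt, d.txt, e.txt, f.txt, g.txt, h.txt} staged={h.txt}
After op 20 (git commit): modified={a.txt, b.txt, c.txt, d.txt, e.txt, f.txt, g.txt, h.txt} staged={none}
After op 21 (git add a.txt): modified={b.txt, c.txt, d.txt, e.txt, f.txt, g.txt, h.txt} staged={a.txt}
After op 22 (git reset a.txt): modified={a.txt, b.txt, c.txt, d.txt, e.txt, f.txt, g.txt, h.txt} staged={none}
After op 23 (git add h.txt): modified={a.txt, b.txt, c.txt, d.txt, e.txt, f.txt, g.txt} staged={h.txt}
After op 24 (modify h.txt): modified={a.txt, b.txt, c.txt, d.txt, e.txt, f.txt, g.txt, h.txt} staged={h.txt}
After op 25 (git reset a.txt): modified={a.txt, b.txt, c.txt, d.txt, e.txt, f.txt, g.txt, h.txt} staged={h.txt}
After op 26 (git reset g.txt): modified={a.txt, b.txt, c.txt, d.txt, e.txt, f.txt, g.txt, h.txt} staged={h.txt}
After op 27 (git add c.txt): modified={a.txt, b.txt, d.txt, e.txt, f.txt, g.txt, h.txt} staged={c.txt, h.txt}
After op 28 (modify a.txt): modified={a.txt, b.txt, d.txt, e.txt, f.txt, g.txt, h.txt} staged={c.txt, h.txt}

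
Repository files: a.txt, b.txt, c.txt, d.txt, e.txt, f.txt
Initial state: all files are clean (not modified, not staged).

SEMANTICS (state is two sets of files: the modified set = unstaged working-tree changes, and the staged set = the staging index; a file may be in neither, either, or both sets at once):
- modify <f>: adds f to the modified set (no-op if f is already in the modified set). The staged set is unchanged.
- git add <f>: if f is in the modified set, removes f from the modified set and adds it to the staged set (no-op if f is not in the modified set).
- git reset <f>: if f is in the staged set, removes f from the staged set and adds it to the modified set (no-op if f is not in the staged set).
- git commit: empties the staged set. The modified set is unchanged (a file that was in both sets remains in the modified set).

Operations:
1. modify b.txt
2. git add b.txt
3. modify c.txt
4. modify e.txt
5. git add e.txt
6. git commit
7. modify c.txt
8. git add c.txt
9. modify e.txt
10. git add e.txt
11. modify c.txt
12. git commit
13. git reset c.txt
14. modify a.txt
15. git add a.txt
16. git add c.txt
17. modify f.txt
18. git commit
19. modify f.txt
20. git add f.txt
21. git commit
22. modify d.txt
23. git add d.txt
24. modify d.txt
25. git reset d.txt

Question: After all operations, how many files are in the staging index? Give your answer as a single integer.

After op 1 (modify b.txt): modified={b.txt} staged={none}
After op 2 (git add b.txt): modified={none} staged={b.txt}
After op 3 (modify c.txt): modified={c.txt} staged={b.txt}
After op 4 (modify e.txt): modified={c.txt, e.txt} staged={b.txt}
After op 5 (git add e.txt): modified={c.txt} staged={b.txt, e.txt}
After op 6 (git commit): modified={c.txt} staged={none}
After op 7 (modify c.txt): modified={c.txt} staged={none}
After op 8 (git add c.txt): modified={none} staged={c.txt}
After op 9 (modify e.txt): modified={e.txt} staged={c.txt}
After op 10 (git add e.txt): modified={none} staged={c.txt, e.txt}
After op 11 (modify c.txt): modified={c.txt} staged={c.txt, e.txt}
After op 12 (git commit): modified={c.txt} staged={none}
After op 13 (git reset c.txt): modified={c.txt} staged={none}
After op 14 (modify a.txt): modified={a.txt, c.txt} staged={none}
After op 15 (git add a.txt): modified={c.txt} staged={a.txt}
After op 16 (git add c.txt): modified={none} staged={a.txt, c.txt}
After op 17 (modify f.txt): modified={f.txt} staged={a.txt, c.txt}
After op 18 (git commit): modified={f.txt} staged={none}
After op 19 (modify f.txt): modified={f.txt} staged={none}
After op 20 (git add f.txt): modified={none} staged={f.txt}
After op 21 (git commit): modified={none} staged={none}
After op 22 (modify d.txt): modified={d.txt} staged={none}
After op 23 (git add d.txt): modified={none} staged={d.txt}
After op 24 (modify d.txt): modified={d.txt} staged={d.txt}
After op 25 (git reset d.txt): modified={d.txt} staged={none}
Final staged set: {none} -> count=0

Answer: 0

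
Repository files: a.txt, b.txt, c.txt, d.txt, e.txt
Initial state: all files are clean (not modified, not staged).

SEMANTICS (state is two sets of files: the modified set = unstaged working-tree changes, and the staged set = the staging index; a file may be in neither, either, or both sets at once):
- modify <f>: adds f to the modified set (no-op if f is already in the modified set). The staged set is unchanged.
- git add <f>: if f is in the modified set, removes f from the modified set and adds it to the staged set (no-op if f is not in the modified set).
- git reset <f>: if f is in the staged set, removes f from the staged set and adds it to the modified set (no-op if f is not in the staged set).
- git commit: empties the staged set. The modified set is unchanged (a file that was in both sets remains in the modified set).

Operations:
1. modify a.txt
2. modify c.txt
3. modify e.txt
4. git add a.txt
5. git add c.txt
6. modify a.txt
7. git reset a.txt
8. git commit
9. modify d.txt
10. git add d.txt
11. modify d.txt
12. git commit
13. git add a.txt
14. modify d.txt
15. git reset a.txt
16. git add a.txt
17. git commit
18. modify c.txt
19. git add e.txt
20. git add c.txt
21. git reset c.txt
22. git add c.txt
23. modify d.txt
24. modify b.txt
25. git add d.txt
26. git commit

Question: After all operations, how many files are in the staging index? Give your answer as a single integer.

Answer: 0

Derivation:
After op 1 (modify a.txt): modified={a.txt} staged={none}
After op 2 (modify c.txt): modified={a.txt, c.txt} staged={none}
After op 3 (modify e.txt): modified={a.txt, c.txt, e.txt} staged={none}
After op 4 (git add a.txt): modified={c.txt, e.txt} staged={a.txt}
After op 5 (git add c.txt): modified={e.txt} staged={a.txt, c.txt}
After op 6 (modify a.txt): modified={a.txt, e.txt} staged={a.txt, c.txt}
After op 7 (git reset a.txt): modified={a.txt, e.txt} staged={c.txt}
After op 8 (git commit): modified={a.txt, e.txt} staged={none}
After op 9 (modify d.txt): modified={a.txt, d.txt, e.txt} staged={none}
After op 10 (git add d.txt): modified={a.txt, e.txt} staged={d.txt}
After op 11 (modify d.txt): modified={a.txt, d.txt, e.txt} staged={d.txt}
After op 12 (git commit): modified={a.txt, d.txt, e.txt} staged={none}
After op 13 (git add a.txt): modified={d.txt, e.txt} staged={a.txt}
After op 14 (modify d.txt): modified={d.txt, e.txt} staged={a.txt}
After op 15 (git reset a.txt): modified={a.txt, d.txt, e.txt} staged={none}
After op 16 (git add a.txt): modified={d.txt, e.txt} staged={a.txt}
After op 17 (git commit): modified={d.txt, e.txt} staged={none}
After op 18 (modify c.txt): modified={c.txt, d.txt, e.txt} staged={none}
After op 19 (git add e.txt): modified={c.txt, d.txt} staged={e.txt}
After op 20 (git add c.txt): modified={d.txt} staged={c.txt, e.txt}
After op 21 (git reset c.txt): modified={c.txt, d.txt} staged={e.txt}
After op 22 (git add c.txt): modified={d.txt} staged={c.txt, e.txt}
After op 23 (modify d.txt): modified={d.txt} staged={c.txt, e.txt}
After op 24 (modify b.txt): modified={b.txt, d.txt} staged={c.txt, e.txt}
After op 25 (git add d.txt): modified={b.txt} staged={c.txt, d.txt, e.txt}
After op 26 (git commit): modified={b.txt} staged={none}
Final staged set: {none} -> count=0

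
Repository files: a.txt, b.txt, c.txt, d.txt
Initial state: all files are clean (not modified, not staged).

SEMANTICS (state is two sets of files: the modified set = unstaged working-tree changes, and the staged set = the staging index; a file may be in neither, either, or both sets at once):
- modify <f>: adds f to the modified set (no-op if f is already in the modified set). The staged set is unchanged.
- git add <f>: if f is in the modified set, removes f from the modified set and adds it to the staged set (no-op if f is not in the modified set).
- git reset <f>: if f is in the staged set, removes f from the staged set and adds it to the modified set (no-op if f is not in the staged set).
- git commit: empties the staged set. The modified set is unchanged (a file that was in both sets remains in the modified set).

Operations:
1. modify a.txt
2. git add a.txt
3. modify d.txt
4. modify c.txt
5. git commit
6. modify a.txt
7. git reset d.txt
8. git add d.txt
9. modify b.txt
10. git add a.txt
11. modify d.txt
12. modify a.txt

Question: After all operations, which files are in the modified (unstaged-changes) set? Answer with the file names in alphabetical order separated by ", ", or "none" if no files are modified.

Answer: a.txt, b.txt, c.txt, d.txt

Derivation:
After op 1 (modify a.txt): modified={a.txt} staged={none}
After op 2 (git add a.txt): modified={none} staged={a.txt}
After op 3 (modify d.txt): modified={d.txt} staged={a.txt}
After op 4 (modify c.txt): modified={c.txt, d.txt} staged={a.txt}
After op 5 (git commit): modified={c.txt, d.txt} staged={none}
After op 6 (modify a.txt): modified={a.txt, c.txt, d.txt} staged={none}
After op 7 (git reset d.txt): modified={a.txt, c.txt, d.txt} staged={none}
After op 8 (git add d.txt): modified={a.txt, c.txt} staged={d.txt}
After op 9 (modify b.txt): modified={a.txt, b.txt, c.txt} staged={d.txt}
After op 10 (git add a.txt): modified={b.txt, c.txt} staged={a.txt, d.txt}
After op 11 (modify d.txt): modified={b.txt, c.txt, d.txt} staged={a.txt, d.txt}
After op 12 (modify a.txt): modified={a.txt, b.txt, c.txt, d.txt} staged={a.txt, d.txt}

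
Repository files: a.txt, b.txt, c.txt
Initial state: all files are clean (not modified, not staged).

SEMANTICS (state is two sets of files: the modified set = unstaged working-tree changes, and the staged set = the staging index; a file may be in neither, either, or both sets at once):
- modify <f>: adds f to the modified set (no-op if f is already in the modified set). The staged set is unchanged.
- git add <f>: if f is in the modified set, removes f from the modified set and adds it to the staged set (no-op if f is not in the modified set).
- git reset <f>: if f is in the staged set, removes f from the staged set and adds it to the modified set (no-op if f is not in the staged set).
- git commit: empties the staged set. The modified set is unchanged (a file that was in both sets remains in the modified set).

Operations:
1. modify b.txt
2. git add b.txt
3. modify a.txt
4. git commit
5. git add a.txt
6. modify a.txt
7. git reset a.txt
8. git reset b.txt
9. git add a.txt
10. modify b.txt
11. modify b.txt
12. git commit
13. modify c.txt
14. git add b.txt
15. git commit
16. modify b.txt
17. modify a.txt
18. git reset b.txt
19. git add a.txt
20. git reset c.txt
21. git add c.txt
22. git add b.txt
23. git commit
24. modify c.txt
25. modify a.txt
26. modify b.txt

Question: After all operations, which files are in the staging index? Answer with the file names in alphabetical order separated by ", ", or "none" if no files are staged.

After op 1 (modify b.txt): modified={b.txt} staged={none}
After op 2 (git add b.txt): modified={none} staged={b.txt}
After op 3 (modify a.txt): modified={a.txt} staged={b.txt}
After op 4 (git commit): modified={a.txt} staged={none}
After op 5 (git add a.txt): modified={none} staged={a.txt}
After op 6 (modify a.txt): modified={a.txt} staged={a.txt}
After op 7 (git reset a.txt): modified={a.txt} staged={none}
After op 8 (git reset b.txt): modified={a.txt} staged={none}
After op 9 (git add a.txt): modified={none} staged={a.txt}
After op 10 (modify b.txt): modified={b.txt} staged={a.txt}
After op 11 (modify b.txt): modified={b.txt} staged={a.txt}
After op 12 (git commit): modified={b.txt} staged={none}
After op 13 (modify c.txt): modified={b.txt, c.txt} staged={none}
After op 14 (git add b.txt): modified={c.txt} staged={b.txt}
After op 15 (git commit): modified={c.txt} staged={none}
After op 16 (modify b.txt): modified={b.txt, c.txt} staged={none}
After op 17 (modify a.txt): modified={a.txt, b.txt, c.txt} staged={none}
After op 18 (git reset b.txt): modified={a.txt, b.txt, c.txt} staged={none}
After op 19 (git add a.txt): modified={b.txt, c.txt} staged={a.txt}
After op 20 (git reset c.txt): modified={b.txt, c.txt} staged={a.txt}
After op 21 (git add c.txt): modified={b.txt} staged={a.txt, c.txt}
After op 22 (git add b.txt): modified={none} staged={a.txt, b.txt, c.txt}
After op 23 (git commit): modified={none} staged={none}
After op 24 (modify c.txt): modified={c.txt} staged={none}
After op 25 (modify a.txt): modified={a.txt, c.txt} staged={none}
After op 26 (modify b.txt): modified={a.txt, b.txt, c.txt} staged={none}

Answer: none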